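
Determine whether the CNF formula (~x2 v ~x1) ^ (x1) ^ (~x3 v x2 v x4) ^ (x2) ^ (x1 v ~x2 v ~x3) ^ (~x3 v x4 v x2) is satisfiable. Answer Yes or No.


Check all 16 possible truth assignments.
Number of satisfying assignments found: 0.
The formula is unsatisfiable.

No


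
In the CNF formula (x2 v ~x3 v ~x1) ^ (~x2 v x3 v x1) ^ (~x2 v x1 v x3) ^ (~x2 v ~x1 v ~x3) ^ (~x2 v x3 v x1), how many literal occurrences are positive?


Scan each clause for unnegated literals.
Clause 1: 1 positive; Clause 2: 2 positive; Clause 3: 2 positive; Clause 4: 0 positive; Clause 5: 2 positive.
Total positive literal occurrences = 7.

7


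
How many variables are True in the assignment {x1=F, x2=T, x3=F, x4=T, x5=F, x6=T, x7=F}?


The weight is the number of variables assigned True.
True variables: x2, x4, x6.
Weight = 3.

3


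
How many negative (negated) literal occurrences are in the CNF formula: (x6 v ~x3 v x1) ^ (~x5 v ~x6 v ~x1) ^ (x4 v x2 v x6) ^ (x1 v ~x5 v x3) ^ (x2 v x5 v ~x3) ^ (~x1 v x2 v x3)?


Scan each clause for negated literals.
Clause 1: 1 negative; Clause 2: 3 negative; Clause 3: 0 negative; Clause 4: 1 negative; Clause 5: 1 negative; Clause 6: 1 negative.
Total negative literal occurrences = 7.

7


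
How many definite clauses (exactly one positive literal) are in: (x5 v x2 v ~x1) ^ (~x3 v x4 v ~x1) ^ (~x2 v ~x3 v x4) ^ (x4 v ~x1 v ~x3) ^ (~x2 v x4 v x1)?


A definite clause has exactly one positive literal.
Clause 1: 2 positive -> not definite
Clause 2: 1 positive -> definite
Clause 3: 1 positive -> definite
Clause 4: 1 positive -> definite
Clause 5: 2 positive -> not definite
Definite clause count = 3.

3


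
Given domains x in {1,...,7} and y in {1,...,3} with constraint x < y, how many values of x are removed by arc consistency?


For the constraint x < y, x needs a supporting value in y's domain.
x can be at most 2 (one less than y's maximum).
Valid x values from domain: 2 out of 7.
Pruned = 7 - 2 = 5.

5


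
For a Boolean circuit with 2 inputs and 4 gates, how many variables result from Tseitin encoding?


The Tseitin transformation introduces one auxiliary variable per gate.
Total variables = inputs + gates = 2 + 4 = 6.

6


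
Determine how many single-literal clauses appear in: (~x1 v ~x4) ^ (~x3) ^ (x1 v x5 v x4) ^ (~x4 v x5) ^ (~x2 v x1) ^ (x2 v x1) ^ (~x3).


A unit clause contains exactly one literal.
Unit clauses found: (~x3), (~x3).
Count = 2.

2


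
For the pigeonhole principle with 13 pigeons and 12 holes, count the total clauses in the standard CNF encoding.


The PHP encoding has two parts:
1) At-least-one-hole clauses: 13 (one per pigeon, each with 12 literals).
2) At-most-one-pigeon-per-hole clauses: 12 holes * C(13,2) = 12 * 78 = 936.
Total clauses = 13 + 936 = 949.

949


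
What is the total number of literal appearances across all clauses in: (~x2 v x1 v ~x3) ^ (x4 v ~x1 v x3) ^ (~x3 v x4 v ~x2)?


Clause lengths: 3, 3, 3.
Sum = 3 + 3 + 3 = 9.

9


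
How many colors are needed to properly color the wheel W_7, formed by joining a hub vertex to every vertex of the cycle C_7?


W_7 consists of the cycle C_7 together with a hub vertex adjacent to every cycle vertex.
The cycle C_7 needs 3 colors (odd cycle -> 3).
The hub is adjacent to every cycle vertex, so it must receive a new color distinct from all of them.
Chromatic number = 3 + 1 = 4.

4


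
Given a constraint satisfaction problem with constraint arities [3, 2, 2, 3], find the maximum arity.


The arities are: 3, 2, 2, 3.
Scan for the maximum value.
Maximum arity = 3.

3


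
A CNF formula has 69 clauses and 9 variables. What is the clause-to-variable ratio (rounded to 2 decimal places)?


Clause-to-variable ratio = clauses / variables.
69 / 9 = 7.67.

7.67


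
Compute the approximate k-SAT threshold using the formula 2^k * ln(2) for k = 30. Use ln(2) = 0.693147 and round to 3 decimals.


Using the asymptotic formula: threshold ~ 2^k * ln(2).
2^30 = 1073741824.
1073741824 * 0.693147 = 744260924.08.

744260924.08


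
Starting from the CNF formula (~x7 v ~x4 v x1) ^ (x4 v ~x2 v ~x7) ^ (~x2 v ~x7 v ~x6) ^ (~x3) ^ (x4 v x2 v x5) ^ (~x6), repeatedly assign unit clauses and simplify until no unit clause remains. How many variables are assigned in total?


Unit propagation repeatedly assigns the literal in any unit clause, then simplifies.
Assignments in order: x3 = F, x6 = F.
No further unit clauses remain.
Total variables assigned = 2.

2


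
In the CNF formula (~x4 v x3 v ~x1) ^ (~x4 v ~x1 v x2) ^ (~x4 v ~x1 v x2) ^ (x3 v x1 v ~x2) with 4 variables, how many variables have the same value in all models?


Find all satisfying assignments: 11 model(s).
Check which variables have the same value in every model.
No variable is fixed across all models.
Backbone size = 0.

0


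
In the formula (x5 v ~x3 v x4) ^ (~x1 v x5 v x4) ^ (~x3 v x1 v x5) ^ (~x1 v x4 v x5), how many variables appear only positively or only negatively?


A pure literal appears in only one polarity across all clauses.
Pure literals: x3 (negative only), x4 (positive only), x5 (positive only).
Count = 3.

3


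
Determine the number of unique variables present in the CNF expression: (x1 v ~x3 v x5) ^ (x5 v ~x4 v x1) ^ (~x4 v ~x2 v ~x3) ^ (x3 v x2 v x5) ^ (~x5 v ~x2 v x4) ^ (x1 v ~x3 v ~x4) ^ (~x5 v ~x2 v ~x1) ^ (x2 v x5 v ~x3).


Identify each distinct variable in the formula.
Variables found: x1, x2, x3, x4, x5.
Total distinct variables = 5.

5


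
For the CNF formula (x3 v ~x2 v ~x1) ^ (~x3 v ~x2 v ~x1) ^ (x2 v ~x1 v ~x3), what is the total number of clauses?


Each group enclosed in parentheses joined by ^ is one clause.
Counting the conjuncts: 3 clauses.

3


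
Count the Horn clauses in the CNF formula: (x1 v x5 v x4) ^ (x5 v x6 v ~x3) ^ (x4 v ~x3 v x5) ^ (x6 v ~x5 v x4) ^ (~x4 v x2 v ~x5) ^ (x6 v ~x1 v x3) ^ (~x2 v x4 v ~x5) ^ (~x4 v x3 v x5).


A Horn clause has at most one positive literal.
Clause 1: 3 positive lit(s) -> not Horn
Clause 2: 2 positive lit(s) -> not Horn
Clause 3: 2 positive lit(s) -> not Horn
Clause 4: 2 positive lit(s) -> not Horn
Clause 5: 1 positive lit(s) -> Horn
Clause 6: 2 positive lit(s) -> not Horn
Clause 7: 1 positive lit(s) -> Horn
Clause 8: 2 positive lit(s) -> not Horn
Total Horn clauses = 2.

2


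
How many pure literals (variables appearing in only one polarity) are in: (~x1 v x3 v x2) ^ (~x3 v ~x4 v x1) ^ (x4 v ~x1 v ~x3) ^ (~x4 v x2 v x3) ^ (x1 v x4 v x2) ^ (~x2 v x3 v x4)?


A pure literal appears in only one polarity across all clauses.
No pure literals found.
Count = 0.

0


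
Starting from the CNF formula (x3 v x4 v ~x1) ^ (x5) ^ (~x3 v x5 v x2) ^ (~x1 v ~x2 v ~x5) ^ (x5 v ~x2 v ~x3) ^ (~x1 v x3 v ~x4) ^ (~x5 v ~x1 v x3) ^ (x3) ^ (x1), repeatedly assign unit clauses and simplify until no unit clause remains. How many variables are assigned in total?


Unit propagation repeatedly assigns the literal in any unit clause, then simplifies.
Assignments in order: x5 = T, x3 = T, x1 = T, x2 = F.
No further unit clauses remain.
Total variables assigned = 4.

4


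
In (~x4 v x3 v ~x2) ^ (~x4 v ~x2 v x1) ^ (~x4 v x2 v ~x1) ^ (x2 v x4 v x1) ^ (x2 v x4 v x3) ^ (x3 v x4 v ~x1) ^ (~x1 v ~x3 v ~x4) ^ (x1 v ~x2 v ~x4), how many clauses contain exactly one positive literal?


A definite clause has exactly one positive literal.
Clause 1: 1 positive -> definite
Clause 2: 1 positive -> definite
Clause 3: 1 positive -> definite
Clause 4: 3 positive -> not definite
Clause 5: 3 positive -> not definite
Clause 6: 2 positive -> not definite
Clause 7: 0 positive -> not definite
Clause 8: 1 positive -> definite
Definite clause count = 4.

4


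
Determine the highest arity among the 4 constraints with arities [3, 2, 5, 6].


The arities are: 3, 2, 5, 6.
Scan for the maximum value.
Maximum arity = 6.

6


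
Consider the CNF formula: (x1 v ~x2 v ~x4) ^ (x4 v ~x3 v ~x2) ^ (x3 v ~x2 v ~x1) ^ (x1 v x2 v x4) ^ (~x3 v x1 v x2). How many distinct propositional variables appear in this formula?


Identify each distinct variable in the formula.
Variables found: x1, x2, x3, x4.
Total distinct variables = 4.

4


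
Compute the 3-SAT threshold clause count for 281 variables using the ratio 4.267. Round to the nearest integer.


The 3-SAT phase transition occurs at approximately 4.267 clauses per variable.
m = 4.267 * 281 = 1199.027.
Rounded to nearest integer: 1199.

1199


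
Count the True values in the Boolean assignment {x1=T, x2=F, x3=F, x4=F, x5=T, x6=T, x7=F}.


The weight is the number of variables assigned True.
True variables: x1, x5, x6.
Weight = 3.

3


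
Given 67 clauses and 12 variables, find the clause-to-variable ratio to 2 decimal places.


Clause-to-variable ratio = clauses / variables.
67 / 12 = 5.58.

5.58


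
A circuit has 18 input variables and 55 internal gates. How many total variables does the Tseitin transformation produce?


The Tseitin transformation introduces one auxiliary variable per gate.
Total variables = inputs + gates = 18 + 55 = 73.

73


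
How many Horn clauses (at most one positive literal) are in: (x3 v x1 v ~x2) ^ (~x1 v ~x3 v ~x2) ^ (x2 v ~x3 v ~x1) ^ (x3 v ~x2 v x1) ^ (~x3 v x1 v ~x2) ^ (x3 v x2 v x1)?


A Horn clause has at most one positive literal.
Clause 1: 2 positive lit(s) -> not Horn
Clause 2: 0 positive lit(s) -> Horn
Clause 3: 1 positive lit(s) -> Horn
Clause 4: 2 positive lit(s) -> not Horn
Clause 5: 1 positive lit(s) -> Horn
Clause 6: 3 positive lit(s) -> not Horn
Total Horn clauses = 3.

3


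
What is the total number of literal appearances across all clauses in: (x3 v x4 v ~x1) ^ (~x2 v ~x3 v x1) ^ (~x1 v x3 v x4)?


Clause lengths: 3, 3, 3.
Sum = 3 + 3 + 3 = 9.

9


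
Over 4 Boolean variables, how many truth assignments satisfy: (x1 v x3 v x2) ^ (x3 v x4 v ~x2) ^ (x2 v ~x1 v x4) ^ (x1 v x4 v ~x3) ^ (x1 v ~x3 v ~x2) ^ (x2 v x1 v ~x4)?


Enumerate all 16 truth assignments over 4 variables.
Test each against every clause.
Satisfying assignments found: 6.

6


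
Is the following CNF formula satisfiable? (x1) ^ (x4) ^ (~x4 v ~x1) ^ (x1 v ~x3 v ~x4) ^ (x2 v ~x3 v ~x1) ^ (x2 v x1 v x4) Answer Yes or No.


Check all 16 possible truth assignments.
Number of satisfying assignments found: 0.
The formula is unsatisfiable.

No


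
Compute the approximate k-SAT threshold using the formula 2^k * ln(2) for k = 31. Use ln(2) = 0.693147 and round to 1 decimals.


Using the asymptotic formula: threshold ~ 2^k * ln(2).
2^31 = 2147483648.
2147483648 * 0.693147 = 1488521848.2.

1488521848.2


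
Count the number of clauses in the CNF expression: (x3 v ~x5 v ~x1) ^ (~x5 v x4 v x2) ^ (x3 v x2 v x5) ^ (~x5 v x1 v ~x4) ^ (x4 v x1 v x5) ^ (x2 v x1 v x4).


Each group enclosed in parentheses joined by ^ is one clause.
Counting the conjuncts: 6 clauses.

6


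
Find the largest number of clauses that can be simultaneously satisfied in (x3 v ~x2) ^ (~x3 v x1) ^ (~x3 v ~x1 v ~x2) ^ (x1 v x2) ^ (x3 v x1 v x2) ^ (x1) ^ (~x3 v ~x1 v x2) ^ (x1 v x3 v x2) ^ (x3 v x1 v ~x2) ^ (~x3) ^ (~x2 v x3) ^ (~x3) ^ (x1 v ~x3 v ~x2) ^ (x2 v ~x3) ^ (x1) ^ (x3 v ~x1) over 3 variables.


Enumerate all 8 truth assignments.
For each, count how many of the 16 clauses are satisfied.
The formula is not fully satisfiable, so the maximum is below 16.
Maximum simultaneously satisfiable clauses = 15.

15


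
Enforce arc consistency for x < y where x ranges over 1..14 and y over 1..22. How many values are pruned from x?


For the constraint x < y, x needs a supporting value in y's domain.
x can be at most 21 (one less than y's maximum).
Valid x values from domain: 14 out of 14.
Pruned = 14 - 14 = 0.

0


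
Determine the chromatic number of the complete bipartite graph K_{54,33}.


K_{54,33} is bipartite by definition: the two parts are independent sets, with every edge crossing between them.
Color all vertices in one part with color 1 and all vertices in the other part with color 2.
Since the graph has at least one edge, one color does not suffice.
Chromatic number = 2.

2


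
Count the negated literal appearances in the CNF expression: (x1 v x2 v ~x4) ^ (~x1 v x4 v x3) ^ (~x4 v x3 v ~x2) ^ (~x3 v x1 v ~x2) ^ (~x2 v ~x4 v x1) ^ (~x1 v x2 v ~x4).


Scan each clause for negated literals.
Clause 1: 1 negative; Clause 2: 1 negative; Clause 3: 2 negative; Clause 4: 2 negative; Clause 5: 2 negative; Clause 6: 2 negative.
Total negative literal occurrences = 10.

10


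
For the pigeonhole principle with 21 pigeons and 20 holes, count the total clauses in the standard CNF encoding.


The PHP encoding has two parts:
1) At-least-one-hole clauses: 21 (one per pigeon, each with 20 literals).
2) At-most-one-pigeon-per-hole clauses: 20 holes * C(21,2) = 20 * 210 = 4200.
Total clauses = 21 + 4200 = 4221.

4221


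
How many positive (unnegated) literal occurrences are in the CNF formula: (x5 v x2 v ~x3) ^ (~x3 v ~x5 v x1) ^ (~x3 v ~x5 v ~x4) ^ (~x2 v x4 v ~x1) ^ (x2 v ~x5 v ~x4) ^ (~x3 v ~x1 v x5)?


Scan each clause for unnegated literals.
Clause 1: 2 positive; Clause 2: 1 positive; Clause 3: 0 positive; Clause 4: 1 positive; Clause 5: 1 positive; Clause 6: 1 positive.
Total positive literal occurrences = 6.

6


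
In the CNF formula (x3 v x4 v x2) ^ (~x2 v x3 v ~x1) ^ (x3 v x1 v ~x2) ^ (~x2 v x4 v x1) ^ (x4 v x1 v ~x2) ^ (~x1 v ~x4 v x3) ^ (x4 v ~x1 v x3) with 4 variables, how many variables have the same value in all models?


Find all satisfying assignments: 8 model(s).
Check which variables have the same value in every model.
No variable is fixed across all models.
Backbone size = 0.

0


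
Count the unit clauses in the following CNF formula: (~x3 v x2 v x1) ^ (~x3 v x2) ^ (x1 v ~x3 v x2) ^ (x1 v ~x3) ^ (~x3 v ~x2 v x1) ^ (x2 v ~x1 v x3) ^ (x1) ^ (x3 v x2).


A unit clause contains exactly one literal.
Unit clauses found: (x1).
Count = 1.

1


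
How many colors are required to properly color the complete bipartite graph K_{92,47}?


K_{92,47} is bipartite by definition: the two parts are independent sets, with every edge crossing between them.
Color all vertices in one part with color 1 and all vertices in the other part with color 2.
Since the graph has at least one edge, one color does not suffice.
Chromatic number = 2.

2


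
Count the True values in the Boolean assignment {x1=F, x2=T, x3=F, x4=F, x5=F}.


The weight is the number of variables assigned True.
True variables: x2.
Weight = 1.

1


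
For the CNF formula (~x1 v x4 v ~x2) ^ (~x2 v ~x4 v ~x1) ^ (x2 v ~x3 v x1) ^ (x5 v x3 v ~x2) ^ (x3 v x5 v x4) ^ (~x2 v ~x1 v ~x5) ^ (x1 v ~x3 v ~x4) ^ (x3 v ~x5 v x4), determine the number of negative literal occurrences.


Scan each clause for negated literals.
Clause 1: 2 negative; Clause 2: 3 negative; Clause 3: 1 negative; Clause 4: 1 negative; Clause 5: 0 negative; Clause 6: 3 negative; Clause 7: 2 negative; Clause 8: 1 negative.
Total negative literal occurrences = 13.

13


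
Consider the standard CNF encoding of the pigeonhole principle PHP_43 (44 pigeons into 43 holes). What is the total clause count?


The PHP encoding has two parts:
1) At-least-one-hole clauses: 44 (one per pigeon, each with 43 literals).
2) At-most-one-pigeon-per-hole clauses: 43 holes * C(44,2) = 43 * 946 = 40678.
Total clauses = 44 + 40678 = 40722.

40722


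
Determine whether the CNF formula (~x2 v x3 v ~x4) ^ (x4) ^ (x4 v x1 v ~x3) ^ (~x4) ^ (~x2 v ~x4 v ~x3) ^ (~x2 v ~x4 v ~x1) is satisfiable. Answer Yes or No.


Check all 16 possible truth assignments.
Number of satisfying assignments found: 0.
The formula is unsatisfiable.

No


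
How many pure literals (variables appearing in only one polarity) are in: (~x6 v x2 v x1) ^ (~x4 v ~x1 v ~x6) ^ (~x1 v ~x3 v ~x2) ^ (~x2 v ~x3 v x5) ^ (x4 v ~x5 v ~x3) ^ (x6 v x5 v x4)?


A pure literal appears in only one polarity across all clauses.
Pure literals: x3 (negative only).
Count = 1.

1


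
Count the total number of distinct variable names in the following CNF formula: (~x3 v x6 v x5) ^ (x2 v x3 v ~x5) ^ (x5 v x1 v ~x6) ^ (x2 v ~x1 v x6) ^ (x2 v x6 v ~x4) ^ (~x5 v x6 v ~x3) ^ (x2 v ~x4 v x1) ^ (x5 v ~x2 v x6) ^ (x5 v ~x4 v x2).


Identify each distinct variable in the formula.
Variables found: x1, x2, x3, x4, x5, x6.
Total distinct variables = 6.

6


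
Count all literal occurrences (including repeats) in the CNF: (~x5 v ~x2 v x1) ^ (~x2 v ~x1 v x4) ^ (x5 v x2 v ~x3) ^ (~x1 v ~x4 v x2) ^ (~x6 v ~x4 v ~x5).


Clause lengths: 3, 3, 3, 3, 3.
Sum = 3 + 3 + 3 + 3 + 3 = 15.

15


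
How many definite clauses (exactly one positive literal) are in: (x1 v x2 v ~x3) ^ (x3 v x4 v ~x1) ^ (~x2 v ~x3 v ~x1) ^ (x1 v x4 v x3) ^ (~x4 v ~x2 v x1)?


A definite clause has exactly one positive literal.
Clause 1: 2 positive -> not definite
Clause 2: 2 positive -> not definite
Clause 3: 0 positive -> not definite
Clause 4: 3 positive -> not definite
Clause 5: 1 positive -> definite
Definite clause count = 1.

1


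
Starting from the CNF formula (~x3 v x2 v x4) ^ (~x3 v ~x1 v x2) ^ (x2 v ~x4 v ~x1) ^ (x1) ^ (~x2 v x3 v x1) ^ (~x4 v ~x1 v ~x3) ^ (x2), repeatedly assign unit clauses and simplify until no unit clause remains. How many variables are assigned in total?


Unit propagation repeatedly assigns the literal in any unit clause, then simplifies.
Assignments in order: x1 = T, x2 = T.
No further unit clauses remain.
Total variables assigned = 2.

2


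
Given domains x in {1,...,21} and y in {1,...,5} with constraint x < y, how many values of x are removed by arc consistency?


For the constraint x < y, x needs a supporting value in y's domain.
x can be at most 4 (one less than y's maximum).
Valid x values from domain: 4 out of 21.
Pruned = 21 - 4 = 17.

17


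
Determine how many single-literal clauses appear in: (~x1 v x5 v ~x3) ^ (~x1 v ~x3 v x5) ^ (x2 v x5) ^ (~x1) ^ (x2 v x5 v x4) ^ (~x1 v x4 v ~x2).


A unit clause contains exactly one literal.
Unit clauses found: (~x1).
Count = 1.

1


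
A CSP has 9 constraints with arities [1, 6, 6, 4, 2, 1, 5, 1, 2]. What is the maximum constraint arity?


The arities are: 1, 6, 6, 4, 2, 1, 5, 1, 2.
Scan for the maximum value.
Maximum arity = 6.

6


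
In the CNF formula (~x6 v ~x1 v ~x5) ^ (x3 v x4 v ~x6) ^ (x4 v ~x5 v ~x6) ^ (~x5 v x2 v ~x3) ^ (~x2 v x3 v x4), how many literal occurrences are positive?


Scan each clause for unnegated literals.
Clause 1: 0 positive; Clause 2: 2 positive; Clause 3: 1 positive; Clause 4: 1 positive; Clause 5: 2 positive.
Total positive literal occurrences = 6.

6


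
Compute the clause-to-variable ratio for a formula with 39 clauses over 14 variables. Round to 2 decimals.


Clause-to-variable ratio = clauses / variables.
39 / 14 = 2.79.

2.79


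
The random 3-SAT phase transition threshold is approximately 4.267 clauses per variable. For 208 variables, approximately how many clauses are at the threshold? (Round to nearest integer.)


The 3-SAT phase transition occurs at approximately 4.267 clauses per variable.
m = 4.267 * 208 = 887.536.
Rounded to nearest integer: 888.

888


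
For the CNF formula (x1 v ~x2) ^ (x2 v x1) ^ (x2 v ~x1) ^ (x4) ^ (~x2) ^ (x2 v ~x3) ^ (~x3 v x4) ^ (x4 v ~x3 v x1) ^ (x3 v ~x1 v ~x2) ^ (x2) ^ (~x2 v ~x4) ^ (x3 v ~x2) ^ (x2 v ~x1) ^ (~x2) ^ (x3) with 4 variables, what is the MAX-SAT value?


Enumerate all 16 truth assignments.
For each, count how many of the 15 clauses are satisfied.
The formula is not fully satisfiable, so the maximum is below 15.
Maximum simultaneously satisfiable clauses = 12.

12


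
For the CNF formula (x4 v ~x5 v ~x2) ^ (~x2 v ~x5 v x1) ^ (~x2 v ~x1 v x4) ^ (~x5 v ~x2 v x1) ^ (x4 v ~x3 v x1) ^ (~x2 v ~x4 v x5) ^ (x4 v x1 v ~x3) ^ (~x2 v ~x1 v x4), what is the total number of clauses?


Each group enclosed in parentheses joined by ^ is one clause.
Counting the conjuncts: 8 clauses.

8


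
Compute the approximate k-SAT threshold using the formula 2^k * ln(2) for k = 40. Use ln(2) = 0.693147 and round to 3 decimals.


Using the asymptotic formula: threshold ~ 2^k * ln(2).
2^40 = 1099511627776.
1099511627776 * 0.693147 = 762123186258.051.

762123186258.051


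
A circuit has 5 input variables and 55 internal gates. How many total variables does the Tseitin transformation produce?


The Tseitin transformation introduces one auxiliary variable per gate.
Total variables = inputs + gates = 5 + 55 = 60.

60


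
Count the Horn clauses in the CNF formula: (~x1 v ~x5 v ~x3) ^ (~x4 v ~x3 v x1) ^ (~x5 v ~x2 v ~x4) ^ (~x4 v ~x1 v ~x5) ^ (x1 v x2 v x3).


A Horn clause has at most one positive literal.
Clause 1: 0 positive lit(s) -> Horn
Clause 2: 1 positive lit(s) -> Horn
Clause 3: 0 positive lit(s) -> Horn
Clause 4: 0 positive lit(s) -> Horn
Clause 5: 3 positive lit(s) -> not Horn
Total Horn clauses = 4.

4


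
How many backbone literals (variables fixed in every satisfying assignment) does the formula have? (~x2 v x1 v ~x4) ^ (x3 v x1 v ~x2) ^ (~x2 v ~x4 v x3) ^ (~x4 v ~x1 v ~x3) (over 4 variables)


Find all satisfying assignments: 10 model(s).
Check which variables have the same value in every model.
No variable is fixed across all models.
Backbone size = 0.

0


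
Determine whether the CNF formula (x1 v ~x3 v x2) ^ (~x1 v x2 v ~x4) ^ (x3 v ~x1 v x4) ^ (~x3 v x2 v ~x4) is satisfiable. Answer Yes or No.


Check all 16 possible truth assignments.
Number of satisfying assignments found: 10.
The formula is satisfiable.

Yes


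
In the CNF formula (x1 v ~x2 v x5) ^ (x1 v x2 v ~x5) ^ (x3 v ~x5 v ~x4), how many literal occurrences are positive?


Scan each clause for unnegated literals.
Clause 1: 2 positive; Clause 2: 2 positive; Clause 3: 1 positive.
Total positive literal occurrences = 5.

5


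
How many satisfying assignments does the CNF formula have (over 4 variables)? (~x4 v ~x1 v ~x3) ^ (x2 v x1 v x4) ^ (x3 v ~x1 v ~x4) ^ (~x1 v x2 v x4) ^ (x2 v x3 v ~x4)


Enumerate all 16 truth assignments over 4 variables.
Test each against every clause.
Satisfying assignments found: 7.

7


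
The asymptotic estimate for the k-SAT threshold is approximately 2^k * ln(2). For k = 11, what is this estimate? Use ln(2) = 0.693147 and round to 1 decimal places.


Using the asymptotic formula: threshold ~ 2^k * ln(2).
2^11 = 2048.
2048 * 0.693147 = 1419.6.

1419.6


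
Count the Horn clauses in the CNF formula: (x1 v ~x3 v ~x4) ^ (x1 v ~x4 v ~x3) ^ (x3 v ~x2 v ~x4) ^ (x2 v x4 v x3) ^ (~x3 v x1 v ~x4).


A Horn clause has at most one positive literal.
Clause 1: 1 positive lit(s) -> Horn
Clause 2: 1 positive lit(s) -> Horn
Clause 3: 1 positive lit(s) -> Horn
Clause 4: 3 positive lit(s) -> not Horn
Clause 5: 1 positive lit(s) -> Horn
Total Horn clauses = 4.

4


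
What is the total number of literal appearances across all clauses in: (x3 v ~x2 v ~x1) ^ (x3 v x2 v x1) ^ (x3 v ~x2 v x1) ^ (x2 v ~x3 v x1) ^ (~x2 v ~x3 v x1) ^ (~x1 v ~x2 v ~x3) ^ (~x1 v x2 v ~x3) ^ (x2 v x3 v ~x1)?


Clause lengths: 3, 3, 3, 3, 3, 3, 3, 3.
Sum = 3 + 3 + 3 + 3 + 3 + 3 + 3 + 3 = 24.

24


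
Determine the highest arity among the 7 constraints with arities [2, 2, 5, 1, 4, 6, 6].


The arities are: 2, 2, 5, 1, 4, 6, 6.
Scan for the maximum value.
Maximum arity = 6.

6


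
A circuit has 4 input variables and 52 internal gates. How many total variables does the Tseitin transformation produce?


The Tseitin transformation introduces one auxiliary variable per gate.
Total variables = inputs + gates = 4 + 52 = 56.

56


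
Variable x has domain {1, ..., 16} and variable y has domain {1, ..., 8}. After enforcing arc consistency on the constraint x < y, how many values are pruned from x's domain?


For the constraint x < y, x needs a supporting value in y's domain.
x can be at most 7 (one less than y's maximum).
Valid x values from domain: 7 out of 16.
Pruned = 16 - 7 = 9.

9


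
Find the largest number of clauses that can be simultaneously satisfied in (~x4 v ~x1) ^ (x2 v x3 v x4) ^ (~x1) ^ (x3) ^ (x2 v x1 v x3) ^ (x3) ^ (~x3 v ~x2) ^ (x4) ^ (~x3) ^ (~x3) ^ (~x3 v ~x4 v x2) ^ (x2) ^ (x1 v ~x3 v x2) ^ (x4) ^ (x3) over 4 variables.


Enumerate all 16 truth assignments.
For each, count how many of the 15 clauses are satisfied.
The formula is not fully satisfiable, so the maximum is below 15.
Maximum simultaneously satisfiable clauses = 12.

12


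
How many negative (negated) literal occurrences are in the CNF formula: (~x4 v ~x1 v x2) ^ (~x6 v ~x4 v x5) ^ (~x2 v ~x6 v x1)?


Scan each clause for negated literals.
Clause 1: 2 negative; Clause 2: 2 negative; Clause 3: 2 negative.
Total negative literal occurrences = 6.

6


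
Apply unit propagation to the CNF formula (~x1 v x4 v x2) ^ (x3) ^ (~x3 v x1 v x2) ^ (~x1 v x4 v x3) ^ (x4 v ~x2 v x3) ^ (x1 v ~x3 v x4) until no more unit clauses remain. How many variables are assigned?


Unit propagation repeatedly assigns the literal in any unit clause, then simplifies.
Assignments in order: x3 = T.
No further unit clauses remain.
Total variables assigned = 1.

1


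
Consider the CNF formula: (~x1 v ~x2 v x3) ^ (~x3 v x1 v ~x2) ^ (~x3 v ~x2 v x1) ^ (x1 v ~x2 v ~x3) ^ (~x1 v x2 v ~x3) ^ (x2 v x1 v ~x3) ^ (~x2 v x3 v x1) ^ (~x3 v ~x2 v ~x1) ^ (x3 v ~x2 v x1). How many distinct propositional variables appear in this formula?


Identify each distinct variable in the formula.
Variables found: x1, x2, x3.
Total distinct variables = 3.

3


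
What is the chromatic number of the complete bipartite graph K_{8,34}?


K_{8,34} is bipartite by definition: the two parts are independent sets, with every edge crossing between them.
Color all vertices in one part with color 1 and all vertices in the other part with color 2.
Since the graph has at least one edge, one color does not suffice.
Chromatic number = 2.

2


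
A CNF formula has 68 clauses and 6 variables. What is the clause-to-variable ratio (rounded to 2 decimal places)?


Clause-to-variable ratio = clauses / variables.
68 / 6 = 11.33.

11.33


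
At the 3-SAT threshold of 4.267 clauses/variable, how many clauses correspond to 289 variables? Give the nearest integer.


The 3-SAT phase transition occurs at approximately 4.267 clauses per variable.
m = 4.267 * 289 = 1233.163.
Rounded to nearest integer: 1233.

1233


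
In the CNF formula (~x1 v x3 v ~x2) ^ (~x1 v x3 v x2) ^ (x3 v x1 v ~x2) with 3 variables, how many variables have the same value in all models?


Find all satisfying assignments: 5 model(s).
Check which variables have the same value in every model.
No variable is fixed across all models.
Backbone size = 0.

0


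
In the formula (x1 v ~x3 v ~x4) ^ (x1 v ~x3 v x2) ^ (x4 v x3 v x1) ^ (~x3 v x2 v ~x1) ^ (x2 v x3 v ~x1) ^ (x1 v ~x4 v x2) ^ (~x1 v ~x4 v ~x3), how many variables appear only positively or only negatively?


A pure literal appears in only one polarity across all clauses.
Pure literals: x2 (positive only).
Count = 1.

1


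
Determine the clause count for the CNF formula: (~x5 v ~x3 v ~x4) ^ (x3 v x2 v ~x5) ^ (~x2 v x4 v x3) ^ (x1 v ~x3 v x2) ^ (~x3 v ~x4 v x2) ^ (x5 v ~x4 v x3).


Each group enclosed in parentheses joined by ^ is one clause.
Counting the conjuncts: 6 clauses.

6


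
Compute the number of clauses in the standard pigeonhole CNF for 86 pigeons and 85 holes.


The PHP encoding has two parts:
1) At-least-one-hole clauses: 86 (one per pigeon, each with 85 literals).
2) At-most-one-pigeon-per-hole clauses: 85 holes * C(86,2) = 85 * 3655 = 310675.
Total clauses = 86 + 310675 = 310761.

310761


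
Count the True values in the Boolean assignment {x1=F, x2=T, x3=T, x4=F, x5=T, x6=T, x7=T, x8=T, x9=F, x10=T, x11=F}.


The weight is the number of variables assigned True.
True variables: x2, x3, x5, x6, x7, x8, x10.
Weight = 7.

7


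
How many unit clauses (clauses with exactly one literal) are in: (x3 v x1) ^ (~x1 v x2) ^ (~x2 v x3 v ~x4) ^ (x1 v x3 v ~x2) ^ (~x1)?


A unit clause contains exactly one literal.
Unit clauses found: (~x1).
Count = 1.

1


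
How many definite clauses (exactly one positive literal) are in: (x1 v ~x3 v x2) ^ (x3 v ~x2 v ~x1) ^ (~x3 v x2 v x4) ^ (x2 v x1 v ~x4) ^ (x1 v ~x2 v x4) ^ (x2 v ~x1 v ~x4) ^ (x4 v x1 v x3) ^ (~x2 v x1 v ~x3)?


A definite clause has exactly one positive literal.
Clause 1: 2 positive -> not definite
Clause 2: 1 positive -> definite
Clause 3: 2 positive -> not definite
Clause 4: 2 positive -> not definite
Clause 5: 2 positive -> not definite
Clause 6: 1 positive -> definite
Clause 7: 3 positive -> not definite
Clause 8: 1 positive -> definite
Definite clause count = 3.

3


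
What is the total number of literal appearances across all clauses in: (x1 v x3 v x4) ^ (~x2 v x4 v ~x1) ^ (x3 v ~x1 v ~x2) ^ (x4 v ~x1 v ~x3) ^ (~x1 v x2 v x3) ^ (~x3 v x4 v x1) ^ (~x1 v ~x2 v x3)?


Clause lengths: 3, 3, 3, 3, 3, 3, 3.
Sum = 3 + 3 + 3 + 3 + 3 + 3 + 3 = 21.

21


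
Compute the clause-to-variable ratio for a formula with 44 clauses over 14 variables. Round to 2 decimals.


Clause-to-variable ratio = clauses / variables.
44 / 14 = 3.14.

3.14


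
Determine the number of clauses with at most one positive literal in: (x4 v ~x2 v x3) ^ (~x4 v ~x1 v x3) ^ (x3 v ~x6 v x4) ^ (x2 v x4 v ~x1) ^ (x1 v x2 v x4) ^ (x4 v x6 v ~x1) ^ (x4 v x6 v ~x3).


A Horn clause has at most one positive literal.
Clause 1: 2 positive lit(s) -> not Horn
Clause 2: 1 positive lit(s) -> Horn
Clause 3: 2 positive lit(s) -> not Horn
Clause 4: 2 positive lit(s) -> not Horn
Clause 5: 3 positive lit(s) -> not Horn
Clause 6: 2 positive lit(s) -> not Horn
Clause 7: 2 positive lit(s) -> not Horn
Total Horn clauses = 1.

1


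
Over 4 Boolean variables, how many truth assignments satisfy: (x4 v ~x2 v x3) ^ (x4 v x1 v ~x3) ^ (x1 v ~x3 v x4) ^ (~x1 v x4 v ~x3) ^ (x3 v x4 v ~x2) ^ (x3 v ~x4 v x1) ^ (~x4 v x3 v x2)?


Enumerate all 16 truth assignments over 4 variables.
Test each against every clause.
Satisfying assignments found: 7.

7


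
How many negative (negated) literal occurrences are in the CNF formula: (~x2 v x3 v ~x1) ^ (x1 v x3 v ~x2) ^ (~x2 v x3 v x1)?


Scan each clause for negated literals.
Clause 1: 2 negative; Clause 2: 1 negative; Clause 3: 1 negative.
Total negative literal occurrences = 4.

4


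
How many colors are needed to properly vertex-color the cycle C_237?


An odd cycle cannot be 2-colored: alternating two colors around the cycle returns to the start with a conflict.
Since 237 is odd, three colors are required (and three suffice).
Chromatic number = 3.

3


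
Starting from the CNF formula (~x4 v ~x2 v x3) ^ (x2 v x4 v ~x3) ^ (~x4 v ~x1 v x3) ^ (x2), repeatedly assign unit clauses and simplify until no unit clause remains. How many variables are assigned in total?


Unit propagation repeatedly assigns the literal in any unit clause, then simplifies.
Assignments in order: x2 = T.
No further unit clauses remain.
Total variables assigned = 1.

1


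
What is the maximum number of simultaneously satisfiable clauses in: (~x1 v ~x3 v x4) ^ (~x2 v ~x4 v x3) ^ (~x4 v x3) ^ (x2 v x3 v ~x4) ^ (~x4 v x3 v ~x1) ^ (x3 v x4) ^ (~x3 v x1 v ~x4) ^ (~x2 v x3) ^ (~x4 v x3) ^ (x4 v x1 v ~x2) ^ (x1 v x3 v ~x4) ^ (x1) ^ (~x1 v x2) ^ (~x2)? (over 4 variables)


Enumerate all 16 truth assignments.
For each, count how many of the 14 clauses are satisfied.
The formula is not fully satisfiable, so the maximum is below 14.
Maximum simultaneously satisfiable clauses = 13.

13


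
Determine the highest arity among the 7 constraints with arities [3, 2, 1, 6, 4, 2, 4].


The arities are: 3, 2, 1, 6, 4, 2, 4.
Scan for the maximum value.
Maximum arity = 6.

6


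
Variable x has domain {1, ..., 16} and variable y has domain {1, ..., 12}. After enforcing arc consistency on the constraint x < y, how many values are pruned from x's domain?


For the constraint x < y, x needs a supporting value in y's domain.
x can be at most 11 (one less than y's maximum).
Valid x values from domain: 11 out of 16.
Pruned = 16 - 11 = 5.

5


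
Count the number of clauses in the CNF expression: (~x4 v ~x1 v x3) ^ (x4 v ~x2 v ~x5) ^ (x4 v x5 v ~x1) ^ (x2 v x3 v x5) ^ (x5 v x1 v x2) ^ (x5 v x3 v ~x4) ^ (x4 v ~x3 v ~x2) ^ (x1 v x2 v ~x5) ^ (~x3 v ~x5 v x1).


Each group enclosed in parentheses joined by ^ is one clause.
Counting the conjuncts: 9 clauses.

9


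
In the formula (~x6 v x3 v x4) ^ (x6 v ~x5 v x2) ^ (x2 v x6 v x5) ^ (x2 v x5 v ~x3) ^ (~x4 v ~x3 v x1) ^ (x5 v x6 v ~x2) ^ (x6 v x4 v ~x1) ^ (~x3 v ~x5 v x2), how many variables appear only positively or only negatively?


A pure literal appears in only one polarity across all clauses.
No pure literals found.
Count = 0.

0


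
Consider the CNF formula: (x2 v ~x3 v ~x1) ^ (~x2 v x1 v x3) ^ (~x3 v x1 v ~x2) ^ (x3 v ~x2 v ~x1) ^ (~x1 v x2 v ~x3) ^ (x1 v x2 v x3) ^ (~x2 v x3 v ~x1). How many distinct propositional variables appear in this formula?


Identify each distinct variable in the formula.
Variables found: x1, x2, x3.
Total distinct variables = 3.

3


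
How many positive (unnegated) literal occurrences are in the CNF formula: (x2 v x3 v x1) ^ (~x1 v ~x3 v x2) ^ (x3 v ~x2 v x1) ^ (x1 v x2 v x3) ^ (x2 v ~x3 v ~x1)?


Scan each clause for unnegated literals.
Clause 1: 3 positive; Clause 2: 1 positive; Clause 3: 2 positive; Clause 4: 3 positive; Clause 5: 1 positive.
Total positive literal occurrences = 10.

10


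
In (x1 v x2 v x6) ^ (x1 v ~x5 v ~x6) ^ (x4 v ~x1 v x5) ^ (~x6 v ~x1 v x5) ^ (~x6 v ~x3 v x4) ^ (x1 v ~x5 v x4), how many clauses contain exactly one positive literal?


A definite clause has exactly one positive literal.
Clause 1: 3 positive -> not definite
Clause 2: 1 positive -> definite
Clause 3: 2 positive -> not definite
Clause 4: 1 positive -> definite
Clause 5: 1 positive -> definite
Clause 6: 2 positive -> not definite
Definite clause count = 3.

3


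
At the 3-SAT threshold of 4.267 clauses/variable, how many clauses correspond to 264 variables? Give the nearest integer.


The 3-SAT phase transition occurs at approximately 4.267 clauses per variable.
m = 4.267 * 264 = 1126.488.
Rounded to nearest integer: 1126.

1126


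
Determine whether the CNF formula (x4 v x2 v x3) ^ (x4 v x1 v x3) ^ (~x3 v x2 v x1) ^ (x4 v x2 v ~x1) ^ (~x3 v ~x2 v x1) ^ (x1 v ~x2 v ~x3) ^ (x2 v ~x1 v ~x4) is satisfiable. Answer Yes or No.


Check all 16 possible truth assignments.
Number of satisfying assignments found: 6.
The formula is satisfiable.

Yes


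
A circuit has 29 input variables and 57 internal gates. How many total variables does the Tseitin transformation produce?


The Tseitin transformation introduces one auxiliary variable per gate.
Total variables = inputs + gates = 29 + 57 = 86.

86


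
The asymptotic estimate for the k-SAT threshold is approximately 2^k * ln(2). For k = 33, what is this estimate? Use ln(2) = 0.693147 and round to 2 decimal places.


Using the asymptotic formula: threshold ~ 2^k * ln(2).
2^33 = 8589934592.
8589934592 * 0.693147 = 5954087392.64.

5954087392.64


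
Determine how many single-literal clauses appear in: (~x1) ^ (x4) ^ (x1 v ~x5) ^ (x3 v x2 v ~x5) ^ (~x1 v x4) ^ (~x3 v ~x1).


A unit clause contains exactly one literal.
Unit clauses found: (~x1), (x4).
Count = 2.

2


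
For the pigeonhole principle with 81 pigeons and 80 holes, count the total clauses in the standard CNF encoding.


The PHP encoding has two parts:
1) At-least-one-hole clauses: 81 (one per pigeon, each with 80 literals).
2) At-most-one-pigeon-per-hole clauses: 80 holes * C(81,2) = 80 * 3240 = 259200.
Total clauses = 81 + 259200 = 259281.

259281


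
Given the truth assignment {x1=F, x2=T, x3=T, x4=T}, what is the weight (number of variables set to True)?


The weight is the number of variables assigned True.
True variables: x2, x3, x4.
Weight = 3.

3


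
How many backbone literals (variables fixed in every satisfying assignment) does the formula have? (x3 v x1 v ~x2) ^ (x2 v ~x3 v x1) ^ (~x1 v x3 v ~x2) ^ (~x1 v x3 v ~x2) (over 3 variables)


Find all satisfying assignments: 5 model(s).
Check which variables have the same value in every model.
No variable is fixed across all models.
Backbone size = 0.

0


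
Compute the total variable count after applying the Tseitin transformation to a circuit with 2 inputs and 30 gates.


The Tseitin transformation introduces one auxiliary variable per gate.
Total variables = inputs + gates = 2 + 30 = 32.

32


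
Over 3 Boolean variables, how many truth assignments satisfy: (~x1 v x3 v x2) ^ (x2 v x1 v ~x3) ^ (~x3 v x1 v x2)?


Enumerate all 8 truth assignments over 3 variables.
Test each against every clause.
Satisfying assignments found: 6.

6


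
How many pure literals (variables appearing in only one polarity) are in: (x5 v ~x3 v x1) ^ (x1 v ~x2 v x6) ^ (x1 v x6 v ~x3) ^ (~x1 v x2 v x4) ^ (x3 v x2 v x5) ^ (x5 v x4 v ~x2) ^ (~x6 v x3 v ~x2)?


A pure literal appears in only one polarity across all clauses.
Pure literals: x4 (positive only), x5 (positive only).
Count = 2.

2


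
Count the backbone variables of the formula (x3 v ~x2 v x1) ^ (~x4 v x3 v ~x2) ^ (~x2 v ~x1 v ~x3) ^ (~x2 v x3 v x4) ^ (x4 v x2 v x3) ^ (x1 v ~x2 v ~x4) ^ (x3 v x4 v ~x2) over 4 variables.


Find all satisfying assignments: 7 model(s).
Check which variables have the same value in every model.
No variable is fixed across all models.
Backbone size = 0.

0


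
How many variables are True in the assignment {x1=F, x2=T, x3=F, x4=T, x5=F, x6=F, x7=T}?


The weight is the number of variables assigned True.
True variables: x2, x4, x7.
Weight = 3.

3


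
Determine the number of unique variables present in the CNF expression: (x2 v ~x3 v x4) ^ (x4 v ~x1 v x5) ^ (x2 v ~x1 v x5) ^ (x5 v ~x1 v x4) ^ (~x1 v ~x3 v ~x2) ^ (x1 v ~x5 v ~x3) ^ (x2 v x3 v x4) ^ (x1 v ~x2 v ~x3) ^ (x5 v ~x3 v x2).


Identify each distinct variable in the formula.
Variables found: x1, x2, x3, x4, x5.
Total distinct variables = 5.

5


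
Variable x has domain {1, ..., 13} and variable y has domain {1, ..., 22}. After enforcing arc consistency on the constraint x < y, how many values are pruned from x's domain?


For the constraint x < y, x needs a supporting value in y's domain.
x can be at most 21 (one less than y's maximum).
Valid x values from domain: 13 out of 13.
Pruned = 13 - 13 = 0.

0


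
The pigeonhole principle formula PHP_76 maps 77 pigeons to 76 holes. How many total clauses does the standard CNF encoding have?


The PHP encoding has two parts:
1) At-least-one-hole clauses: 77 (one per pigeon, each with 76 literals).
2) At-most-one-pigeon-per-hole clauses: 76 holes * C(77,2) = 76 * 2926 = 222376.
Total clauses = 77 + 222376 = 222453.

222453


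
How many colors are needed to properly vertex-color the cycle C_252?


A cycle on an even number of vertices is bipartite: alternate two colors around the cycle.
Since 252 is even, two colors suffice, and at least two are needed because the graph has edges.
Chromatic number = 2.

2


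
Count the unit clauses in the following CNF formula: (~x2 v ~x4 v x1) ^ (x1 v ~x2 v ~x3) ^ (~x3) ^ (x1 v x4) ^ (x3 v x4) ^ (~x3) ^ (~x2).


A unit clause contains exactly one literal.
Unit clauses found: (~x3), (~x3), (~x2).
Count = 3.

3


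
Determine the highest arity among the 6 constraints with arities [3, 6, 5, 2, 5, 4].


The arities are: 3, 6, 5, 2, 5, 4.
Scan for the maximum value.
Maximum arity = 6.

6


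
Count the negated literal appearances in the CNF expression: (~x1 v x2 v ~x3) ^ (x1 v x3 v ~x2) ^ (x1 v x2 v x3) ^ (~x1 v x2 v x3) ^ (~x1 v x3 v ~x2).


Scan each clause for negated literals.
Clause 1: 2 negative; Clause 2: 1 negative; Clause 3: 0 negative; Clause 4: 1 negative; Clause 5: 2 negative.
Total negative literal occurrences = 6.

6


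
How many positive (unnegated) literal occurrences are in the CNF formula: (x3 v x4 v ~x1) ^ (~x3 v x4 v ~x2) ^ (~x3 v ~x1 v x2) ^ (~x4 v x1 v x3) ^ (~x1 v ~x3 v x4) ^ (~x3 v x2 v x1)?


Scan each clause for unnegated literals.
Clause 1: 2 positive; Clause 2: 1 positive; Clause 3: 1 positive; Clause 4: 2 positive; Clause 5: 1 positive; Clause 6: 2 positive.
Total positive literal occurrences = 9.

9
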